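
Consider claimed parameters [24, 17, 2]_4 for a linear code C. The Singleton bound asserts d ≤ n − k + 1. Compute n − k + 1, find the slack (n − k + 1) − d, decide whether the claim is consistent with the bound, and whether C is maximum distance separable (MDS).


Singleton RHS = n − k + 1 = 8, slack = 6, bound satisfied, not MDS.

Singleton bound: d ≤ n − k + 1.
Here n = 24, k = 17, so n − k + 1 = 8.
Given d = 2, check d ≤ 8: YES.
Slack = (n − k + 1) − d = 6.
The code is NOT MDS (slack = 6 > 0).
Description: the claimed parameters are [24, 17, 2]_4; such a code would be non-MDS.


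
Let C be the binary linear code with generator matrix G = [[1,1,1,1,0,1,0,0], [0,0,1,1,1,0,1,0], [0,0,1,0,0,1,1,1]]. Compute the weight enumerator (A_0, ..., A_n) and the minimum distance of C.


Weight distribution: A_0 = 1, A_4 = 3, A_5 = 4. Minimum distance d = 4.

Enumerate all 2^3 = 8 messages m ∈ F_2^3.
For each, compute codeword c = mG in F_2^8, then tally its weight.
  m = 000 → c = 00000000, weight = 0.
  m = 100 → c = 11110100, weight = 5.
  m = 010 → c = 00111010, weight = 4.
  m = 110 → c = 11001110, weight = 5.
  m = 001 → c = 00100111, weight = 4.
  m = 101 → c = 11010011, weight = 5.
  m = 011 → c = 00011101, weight = 4.
  m = 111 → c = 11101001, weight = 5.
Tally weights:
  weight 0: 1 codewords.
  weight 4: 3 codewords.
  weight 5: 4 codewords.
Minimum distance d = smallest w > 0 with A_w > 0 = 4.
Sanity: Σ A_w = 8 = 2^3 = 8 ✓.


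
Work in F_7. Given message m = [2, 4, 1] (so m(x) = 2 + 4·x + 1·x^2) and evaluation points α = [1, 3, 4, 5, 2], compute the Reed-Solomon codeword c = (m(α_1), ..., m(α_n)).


c = [0, 2, 6, 5, 0]

Message polynomial: m(x) = 2 + 4·x + 1·x^2 (mod 7).
For each evaluation point α_i, compute m(α_i) mod 7:
  α_1 = 1: Horner steps 1 → 5 → 0, so m(1) = 0.
  α_2 = 3: Horner steps 1 → 0 → 2, so m(3) = 2.
  α_3 = 4: Horner steps 1 → 1 → 6, so m(4) = 6.
  α_4 = 5: Horner steps 1 → 2 → 5, so m(5) = 5.
  α_5 = 2: Horner steps 1 → 6 → 0, so m(2) = 0.
Codeword c = [0, 2, 6, 5, 0] ∈ F_7^5.


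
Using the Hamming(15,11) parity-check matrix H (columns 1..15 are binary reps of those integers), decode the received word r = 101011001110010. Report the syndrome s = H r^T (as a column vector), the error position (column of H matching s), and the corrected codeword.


s = (0, 1, 1, 1)^T, error position = 7, corrected codeword c = 101011101110010

Compute s = H r^T mod 2 one row at a time:
  s_1 = 0 + 1 + 1 + 1 + 0 + 0 + 1 + 0 = 4 ≡ 0 (mod 2).
  s_2 = 0 + 1 + 1 + 0 + 0 + 0 + 1 + 0 = 3 ≡ 1 (mod 2).
  s_3 = 0 + 1 + 1 + 0 + 1 + 1 + 1 + 0 = 5 ≡ 1 (mod 2).
  s_4 = 1 + 1 + 1 + 0 + 1 + 1 + 0 + 0 = 5 ≡ 1 (mod 2).
s = (0, 1, 1, 1)^T — this equals column 7 of H (binary 0111), so error is at position 7.
Correct: flip bit 7 of r = 101011001110010 to get c = 101011101110010.


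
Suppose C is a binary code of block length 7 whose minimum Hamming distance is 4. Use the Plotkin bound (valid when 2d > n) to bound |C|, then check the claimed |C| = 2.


Plotkin bound M ≤ 8; given |C| = 2 ≤ bound (satisfied).

Check applicability: 2d = 8, n = 7.
2d − n = 1 > 0, so Plotkin applies.
Compute d/(2d−n) = 4/1 ≈ 4.0000.
⌊d/(2d−n)⌋ = 4.
Plotkin bound: M ≤ 2·4 = 8.
Given |C| = 2, check: satisfied.
This |C| is below the Plotkin bound.


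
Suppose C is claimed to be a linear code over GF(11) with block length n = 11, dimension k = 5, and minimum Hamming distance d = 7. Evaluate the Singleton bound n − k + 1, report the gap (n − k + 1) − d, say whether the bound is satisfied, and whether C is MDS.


Singleton RHS = n − k + 1 = 7, slack = 0, bound satisfied, MDS.

Singleton bound: d ≤ n − k + 1.
Here n = 11, k = 5, so n − k + 1 = 7.
Given d = 7, check d ≤ 7: YES.
Slack = (n − k + 1) − d = 0.
The code is MDS (slack = 0).
Description: the claimed parameters are [11, 5, 7]_11; such a code would be MDS (meets Singleton bound).


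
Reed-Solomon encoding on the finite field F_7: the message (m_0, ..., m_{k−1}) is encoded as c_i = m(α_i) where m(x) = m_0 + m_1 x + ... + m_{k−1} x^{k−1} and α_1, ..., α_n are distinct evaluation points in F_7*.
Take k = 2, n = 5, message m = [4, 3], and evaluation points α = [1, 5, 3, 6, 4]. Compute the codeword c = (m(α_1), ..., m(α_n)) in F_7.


c = [0, 5, 6, 1, 2]

Message polynomial: m(x) = 4 + 3·x (mod 7).
For each evaluation point α_i, compute m(α_i) mod 7:
  α_1 = 1: Horner steps 3 → 0, so m(1) = 0.
  α_2 = 5: Horner steps 3 → 5, so m(5) = 5.
  α_3 = 3: Horner steps 3 → 6, so m(3) = 6.
  α_4 = 6: Horner steps 3 → 1, so m(6) = 1.
  α_5 = 4: Horner steps 3 → 2, so m(4) = 2.
Codeword c = [0, 5, 6, 1, 2] ∈ F_7^5.


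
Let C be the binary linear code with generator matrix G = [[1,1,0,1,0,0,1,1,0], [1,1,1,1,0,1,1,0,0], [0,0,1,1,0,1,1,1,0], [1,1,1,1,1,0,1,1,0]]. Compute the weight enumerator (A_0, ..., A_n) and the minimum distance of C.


Weight distribution: A_0 = 1, A_2 = 2, A_3 = 3, A_4 = 3, A_5 = 4, A_6 = 2, A_7 = 1. Minimum distance d = 2.

Enumerate all 2^4 = 16 messages m ∈ F_2^4.
For each, compute codeword c = mG in F_2^9, then tally its weight.
  m = 0000 → c = 000000000, weight = 0.
  m = 1000 → c = 110100110, weight = 5.
  m = 0100 → c = 111101100, weight = 6.
  m = 1100 → c = 001001010, weight = 3.
  m = 0010 → c = 001101110, weight = 5.
  m = 1010 → c = 111001000, weight = 4.
  m = 0110 → c = 110000010, weight = 3.
  m = 1110 → c = 000100100, weight = 2.
  m = 0001 → c = 111110110, weight = 7.
  m = 1001 → c = 001010000, weight = 2.
  m = 0101 → c = 000011010, weight = 3.
  m = 1101 → c = 110111100, weight = 6.
  m = 0011 → c = 110011000, weight = 4.
  m = 1011 → c = 000111110, weight = 5.
  m = 0111 → c = 001110100, weight = 4.
  m = 1111 → c = 111010010, weight = 5.
Tally weights:
  weight 0: 1 codewords.
  weight 2: 2 codewords.
  weight 3: 3 codewords.
  weight 4: 3 codewords.
  weight 5: 4 codewords.
  weight 6: 2 codewords.
  weight 7: 1 codewords.
Minimum distance d = smallest w > 0 with A_w > 0 = 2.
Sanity: Σ A_w = 16 = 2^4 = 16 ✓.


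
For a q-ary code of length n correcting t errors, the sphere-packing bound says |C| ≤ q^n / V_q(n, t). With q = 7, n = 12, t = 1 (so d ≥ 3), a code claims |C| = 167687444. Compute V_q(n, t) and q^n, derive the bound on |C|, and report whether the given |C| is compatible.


V_q(n, t) = 73, q^n = 13841287201, Hamming bound = 189606673, |C| = 167687444 ≤ bound (satisfied).

Step 1: Compute V_q(n, t) = Σ_{j=0}^1 C(n, j) (q−1)^j.
  j = 0: C(12,0)·(6)^0 = 1·1 = 1.
  j = 1: C(12,1)·(6)^1 = 12·6 = 72.
  V_q(n, t) = 1 + 72 = 73.
Step 2: q^n = 7^12 = 13841287201.
Step 3: Hamming bound ⌊q^n / V_q(n,t)⌋ = ⌊13841287201/73⌋ = 189606673.
Step 4: Compare |C| = 167687444 to 189606673: satisfied.
The claimed |C| lies below the Hamming bound.


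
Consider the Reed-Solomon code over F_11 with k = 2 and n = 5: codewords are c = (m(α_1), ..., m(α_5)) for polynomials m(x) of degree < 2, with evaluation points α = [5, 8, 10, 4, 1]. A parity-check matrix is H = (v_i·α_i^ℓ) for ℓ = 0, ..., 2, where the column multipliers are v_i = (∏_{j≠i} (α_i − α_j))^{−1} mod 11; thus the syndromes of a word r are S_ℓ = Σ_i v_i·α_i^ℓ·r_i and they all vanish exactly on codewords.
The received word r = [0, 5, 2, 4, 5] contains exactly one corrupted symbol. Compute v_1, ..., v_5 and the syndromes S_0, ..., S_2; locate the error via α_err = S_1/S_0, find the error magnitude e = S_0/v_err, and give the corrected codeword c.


S = (9, 6, 4), error at position 2, error magnitude e = 6, c = [0, 10, 2, 4, 5].

Step 1: column multipliers v_i = (∏_{j≠i}(α_i − α_j))^{−1} mod 11.
  i = 1 (α = 5): (5−8)(5−10)(5−4)(5−1) = (−3)·(−5)·1·4 = 60 ≡ 5, so v_1 = 5^{−1} = 9 (mod 11).
  i = 2 (α = 8): (8−5)(8−10)(8−4)(8−1) = 3·(−2)·4·7 = −168 ≡ 8, so v_2 = 8^{−1} = 7 (mod 11).
  i = 3 (α = 10): (10−5)(10−8)(10−4)(10−1) = 5·2·6·9 = 540 ≡ 1, so v_3 = 1^{−1} = 1 (mod 11).
  i = 4 (α = 4): (4−5)(4−8)(4−10)(4−1) = (−1)·(−4)·(−6)·3 = −72 ≡ 5, so v_4 = 5^{−1} = 9 (mod 11).
  i = 5 (α = 1): (1−5)(1−8)(1−10)(1−4) = (−4)·(−7)·(−9)·(−3) = 756 ≡ 8, so v_5 = 8^{−1} = 7 (mod 11).
  v = [9, 7, 1, 9, 7].
Step 2: syndromes of r = [0, 5, 2, 4, 5] (all sums mod 11).
  S_0 = Σ v_i r_i = 9·0 + 7·5 + 1·2 + 9·4 + 7·5 = 108 ≡ 9.
  S_1 = Σ v_i α_i r_i = 9·5·0 + 7·8·5 + 1·10·2 + 9·4·4 + 7·1·5 = 479 ≡ 6.
  α_i^2 mod 11 = [3, 9, 1, 5, 1].
  S_2 = Σ v_i α_i^2 r_i = 9·3·0 + 7·9·5 + 1·1·2 + 9·5·4 + 7·1·5 = 532 ≡ 4.
  S = (9, 6, 4) ≠ 0, so r is not a codeword (an error is present).
Step 3: locate the error. For a single error e at position i, S_ℓ = v_i·e·α_i^ℓ, so α_err = S_1/S_0.
  S_0^{−1} = 9^{−1} = 5 (mod 11), so α_err = 6·5 = 30 ≡ 8 = α_2. Error position i = 2.
  Consistency check: S_2/S_1 = 4·2 = 8 ≡ 8 = α_err ✓ (single-error assumption holds).
Step 4: error magnitude e = S_0/v_2 = S_0·∏_{j≠2}(α_2 − α_j) = 9·8 = 72 ≡ 6 (mod 11).
Step 5: correct position 2: c_2 = r_2 − e = 5 − 6 ≡ 10 (mod 11). Hence c = [0, 10, 2, 4, 5].
  Check: interpolating c through the α_i gives m(x) = 9 + 7·x (degree < 2) with m(α_i) = c_i for every i, so c is indeed a codeword.


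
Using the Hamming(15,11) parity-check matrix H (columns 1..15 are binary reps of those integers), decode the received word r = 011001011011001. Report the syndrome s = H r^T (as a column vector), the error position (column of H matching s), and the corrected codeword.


s = (1, 1, 1, 0)^T, error position = 14, corrected codeword c = 011001011011011

Compute s = H r^T mod 2 one row at a time:
  s_1 = 1 + 1 + 0 + 1 + 1 + 0 + 0 + 1 = 5 ≡ 1 (mod 2).
  s_2 = 0 + 0 + 1 + 0 + 1 + 0 + 0 + 1 = 3 ≡ 1 (mod 2).
  s_3 = 1 + 1 + 1 + 0 + 0 + 1 + 0 + 1 = 5 ≡ 1 (mod 2).
  s_4 = 0 + 1 + 0 + 0 + 1 + 1 + 0 + 1 = 4 ≡ 0 (mod 2).
s = (1, 1, 1, 0)^T — this equals column 14 of H (binary 1110), so error is at position 14.
Correct: flip bit 14 of r = 011001011011001 to get c = 011001011011011.


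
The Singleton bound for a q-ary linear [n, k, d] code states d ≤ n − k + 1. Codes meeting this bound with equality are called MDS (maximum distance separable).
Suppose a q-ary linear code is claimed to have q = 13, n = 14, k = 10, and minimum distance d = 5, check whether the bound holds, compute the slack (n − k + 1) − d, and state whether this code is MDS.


Singleton RHS = n − k + 1 = 5, slack = 0, bound satisfied, MDS.

Singleton bound: d ≤ n − k + 1.
Here n = 14, k = 10, so n − k + 1 = 5.
Given d = 5, check d ≤ 5: YES.
Slack = (n − k + 1) − d = 0.
The code is MDS (slack = 0).
Description: the claimed parameters are [14, 10, 5]_13; such a code would be MDS (meets Singleton bound).


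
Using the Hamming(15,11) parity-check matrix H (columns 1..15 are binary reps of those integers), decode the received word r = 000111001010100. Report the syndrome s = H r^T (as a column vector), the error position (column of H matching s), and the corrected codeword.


s = (1, 0, 0, 0)^T, error position = 8, corrected codeword c = 000111011010100

Compute s = H r^T mod 2 one row at a time:
  s_1 = 0 + 1 + 0 + 1 + 0 + 1 + 0 + 0 = 3 ≡ 1 (mod 2).
  s_2 = 1 + 1 + 1 + 0 + 0 + 1 + 0 + 0 = 4 ≡ 0 (mod 2).
  s_3 = 0 + 0 + 1 + 0 + 0 + 1 + 0 + 0 = 2 ≡ 0 (mod 2).
  s_4 = 0 + 0 + 1 + 0 + 1 + 1 + 1 + 0 = 4 ≡ 0 (mod 2).
s = (1, 0, 0, 0)^T — this equals column 8 of H (binary 1000), so error is at position 8.
Correct: flip bit 8 of r = 000111001010100 to get c = 000111011010100.


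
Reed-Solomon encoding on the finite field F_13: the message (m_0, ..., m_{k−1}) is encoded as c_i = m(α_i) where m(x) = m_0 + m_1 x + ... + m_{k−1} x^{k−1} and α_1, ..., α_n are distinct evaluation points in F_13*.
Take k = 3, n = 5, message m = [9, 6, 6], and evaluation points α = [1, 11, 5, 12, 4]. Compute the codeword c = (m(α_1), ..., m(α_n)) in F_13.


c = [8, 8, 7, 9, 12]

Message polynomial: m(x) = 9 + 6·x + 6·x^2 (mod 13).
For each evaluation point α_i, compute m(α_i) mod 13:
  α_1 = 1: Horner steps 6 → 12 → 8, so m(1) = 8.
  α_2 = 11: Horner steps 6 → 7 → 8, so m(11) = 8.
  α_3 = 5: Horner steps 6 → 10 → 7, so m(5) = 7.
  α_4 = 12: Horner steps 6 → 0 → 9, so m(12) = 9.
  α_5 = 4: Horner steps 6 → 4 → 12, so m(4) = 12.
Codeword c = [8, 8, 7, 9, 12] ∈ F_13^5.


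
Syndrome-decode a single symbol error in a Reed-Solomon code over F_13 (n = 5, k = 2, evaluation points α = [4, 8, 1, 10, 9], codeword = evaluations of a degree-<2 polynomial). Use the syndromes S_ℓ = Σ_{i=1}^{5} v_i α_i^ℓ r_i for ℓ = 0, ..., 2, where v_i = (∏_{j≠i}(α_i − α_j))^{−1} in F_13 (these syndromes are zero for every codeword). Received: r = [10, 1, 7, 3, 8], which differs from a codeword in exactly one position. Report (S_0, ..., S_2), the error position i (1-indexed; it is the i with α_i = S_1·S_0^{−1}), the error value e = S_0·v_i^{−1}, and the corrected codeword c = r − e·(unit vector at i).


S = (7, 11, 8), error at position 5, error magnitude e = 6, c = [10, 1, 7, 3, 2].

Step 1: column multipliers v_i = (∏_{j≠i}(α_i − α_j))^{−1} mod 13.
  i = 1 (α = 4): (4−8)(4−1)(4−10)(4−9) = (−4)·3·(−6)·(−5) = −360 ≡ 4, so v_1 = 4^{−1} = 10 (mod 13).
  i = 2 (α = 8): (8−4)(8−1)(8−10)(8−9) = 4·7·(−2)·(−1) = 56 ≡ 4, so v_2 = 4^{−1} = 10 (mod 13).
  i = 3 (α = 1): (1−4)(1−8)(1−10)(1−9) = (−3)·(−7)·(−9)·(−8) = 1512 ≡ 4, so v_3 = 4^{−1} = 10 (mod 13).
  i = 4 (α = 10): (10−4)(10−8)(10−1)(10−9) = 6·2·9·1 = 108 ≡ 4, so v_4 = 4^{−1} = 10 (mod 13).
  i = 5 (α = 9): (9−4)(9−8)(9−1)(9−10) = 5·1·8·(−1) = −40 ≡ 12, so v_5 = 12^{−1} = 12 (mod 13).
  v = [10, 10, 10, 10, 12].
Step 2: syndromes of r = [10, 1, 7, 3, 8] (all sums mod 13).
  S_0 = Σ v_i r_i = 10·10 + 10·1 + 10·7 + 10·3 + 12·8 = 306 ≡ 7.
  S_1 = Σ v_i α_i r_i = 10·4·10 + 10·8·1 + 10·1·7 + 10·10·3 + 12·9·8 = 1714 ≡ 11.
  α_i^2 mod 13 = [3, 12, 1, 9, 3].
  S_2 = Σ v_i α_i^2 r_i = 10·3·10 + 10·12·1 + 10·1·7 + 10·9·3 + 12·3·8 = 1048 ≡ 8.
  S = (7, 11, 8) ≠ 0, so r is not a codeword (an error is present).
Step 3: locate the error. For a single error e at position i, S_ℓ = v_i·e·α_i^ℓ, so α_err = S_1/S_0.
  S_0^{−1} = 7^{−1} = 2 (mod 13), so α_err = 11·2 = 22 ≡ 9 = α_5. Error position i = 5.
  Consistency check: S_2/S_1 = 8·6 = 48 ≡ 9 = α_err ✓ (single-error assumption holds).
Step 4: error magnitude e = S_0/v_5 = S_0·∏_{j≠5}(α_5 − α_j) = 7·12 = 84 ≡ 6 (mod 13).
Step 5: correct position 5: c_5 = r_5 − e = 8 − 6 ≡ 2 (mod 13). Hence c = [10, 1, 7, 3, 2].
  Check: interpolating c through the α_i gives m(x) = 6 + 1·x (degree < 2) with m(α_i) = c_i for every i, so c is indeed a codeword.


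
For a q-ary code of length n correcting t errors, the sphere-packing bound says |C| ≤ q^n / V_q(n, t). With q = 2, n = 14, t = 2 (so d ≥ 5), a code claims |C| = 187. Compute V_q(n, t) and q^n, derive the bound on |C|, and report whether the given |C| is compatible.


V_q(n, t) = 106, q^n = 16384, Hamming bound = 154, |C| = 187 > bound (violated).

Step 1: Compute V_q(n, t) = Σ_{j=0}^2 C(n, j) (q−1)^j.
  j = 0: C(14,0)·(1)^0 = 1·1 = 1.
  j = 1: C(14,1)·(1)^1 = 14·1 = 14.
  j = 2: C(14,2)·(1)^2 = 91·1 = 91.
  V_q(n, t) = 1 + 14 + 91 = 106.
Step 2: q^n = 2^14 = 16384.
Step 3: Hamming bound ⌊q^n / V_q(n,t)⌋ = ⌊16384/106⌋ = 154.
Step 4: Compare |C| = 187 to 154: violated.
The claimed |C| lies above the Hamming bound, so no 2-ary code of length 14 with d ≥ 5 can have 187 codewords.


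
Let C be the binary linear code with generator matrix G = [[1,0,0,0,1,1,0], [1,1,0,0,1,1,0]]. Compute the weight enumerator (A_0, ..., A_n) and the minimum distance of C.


Weight distribution: A_0 = 1, A_1 = 1, A_3 = 1, A_4 = 1. Minimum distance d = 1.

Enumerate all 2^2 = 4 messages m ∈ F_2^2.
For each, compute codeword c = mG in F_2^7, then tally its weight.
  m = 00 → c = 0000000, weight = 0.
  m = 10 → c = 1000110, weight = 3.
  m = 01 → c = 1100110, weight = 4.
  m = 11 → c = 0100000, weight = 1.
Tally weights:
  weight 0: 1 codewords.
  weight 1: 1 codewords.
  weight 3: 1 codewords.
  weight 4: 1 codewords.
Minimum distance d = smallest w > 0 with A_w > 0 = 1.
Sanity: Σ A_w = 4 = 2^2 = 4 ✓.


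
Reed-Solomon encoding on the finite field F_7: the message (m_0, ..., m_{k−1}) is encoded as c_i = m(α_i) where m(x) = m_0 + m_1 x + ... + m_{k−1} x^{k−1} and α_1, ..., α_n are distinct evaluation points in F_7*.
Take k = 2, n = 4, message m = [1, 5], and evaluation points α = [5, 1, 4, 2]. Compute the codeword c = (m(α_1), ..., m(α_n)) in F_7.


c = [5, 6, 0, 4]

Message polynomial: m(x) = 1 + 5·x (mod 7).
For each evaluation point α_i, compute m(α_i) mod 7:
  α_1 = 5: Horner steps 5 → 5, so m(5) = 5.
  α_2 = 1: Horner steps 5 → 6, so m(1) = 6.
  α_3 = 4: Horner steps 5 → 0, so m(4) = 0.
  α_4 = 2: Horner steps 5 → 4, so m(2) = 4.
Codeword c = [5, 6, 0, 4] ∈ F_7^4.


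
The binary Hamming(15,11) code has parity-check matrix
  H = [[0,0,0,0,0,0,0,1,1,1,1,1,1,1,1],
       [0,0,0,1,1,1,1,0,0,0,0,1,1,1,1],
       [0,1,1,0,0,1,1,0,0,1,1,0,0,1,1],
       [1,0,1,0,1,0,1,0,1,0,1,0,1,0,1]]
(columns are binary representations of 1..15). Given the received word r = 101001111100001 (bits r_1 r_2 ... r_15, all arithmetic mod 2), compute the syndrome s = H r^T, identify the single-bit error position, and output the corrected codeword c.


s = (0, 1, 1, 1)^T, error position = 7, corrected codeword c = 101001011100001

Compute s = H r^T mod 2 one row at a time:
  s_1 = 1 + 1 + 1 + 0 + 0 + 0 + 0 + 1 = 4 ≡ 0 (mod 2).
  s_2 = 0 + 0 + 1 + 1 + 0 + 0 + 0 + 1 = 3 ≡ 1 (mod 2).
  s_3 = 0 + 1 + 1 + 1 + 1 + 0 + 0 + 1 = 5 ≡ 1 (mod 2).
  s_4 = 1 + 1 + 0 + 1 + 1 + 0 + 0 + 1 = 5 ≡ 1 (mod 2).
s = (0, 1, 1, 1)^T — this equals column 7 of H (binary 0111), so error is at position 7.
Correct: flip bit 7 of r = 101001111100001 to get c = 101001011100001.


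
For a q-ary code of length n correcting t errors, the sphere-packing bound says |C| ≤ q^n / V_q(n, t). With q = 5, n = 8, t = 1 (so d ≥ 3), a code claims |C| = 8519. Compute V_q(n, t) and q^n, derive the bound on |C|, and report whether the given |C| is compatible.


V_q(n, t) = 33, q^n = 390625, Hamming bound = 11837, |C| = 8519 ≤ bound (satisfied).

Step 1: Compute V_q(n, t) = Σ_{j=0}^1 C(n, j) (q−1)^j.
  j = 0: C(8,0)·(4)^0 = 1·1 = 1.
  j = 1: C(8,1)·(4)^1 = 8·4 = 32.
  V_q(n, t) = 1 + 32 = 33.
Step 2: q^n = 5^8 = 390625.
Step 3: Hamming bound ⌊q^n / V_q(n,t)⌋ = ⌊390625/33⌋ = 11837.
Step 4: Compare |C| = 8519 to 11837: satisfied.
The claimed |C| lies below the Hamming bound.


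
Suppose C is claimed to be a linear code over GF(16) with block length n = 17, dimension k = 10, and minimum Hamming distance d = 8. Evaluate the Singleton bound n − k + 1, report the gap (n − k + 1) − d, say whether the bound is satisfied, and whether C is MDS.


Singleton RHS = n − k + 1 = 8, slack = 0, bound satisfied, MDS.

Singleton bound: d ≤ n − k + 1.
Here n = 17, k = 10, so n − k + 1 = 8.
Given d = 8, check d ≤ 8: YES.
Slack = (n − k + 1) − d = 0.
The code is MDS (slack = 0).
Description: the claimed parameters are [17, 10, 8]_16; such a code would be MDS (meets Singleton bound).


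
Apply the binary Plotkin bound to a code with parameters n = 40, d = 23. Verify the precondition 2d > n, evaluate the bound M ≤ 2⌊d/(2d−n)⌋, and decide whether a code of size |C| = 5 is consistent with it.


Plotkin bound M ≤ 6; given |C| = 5 ≤ bound (satisfied).

Check applicability: 2d = 46, n = 40.
2d − n = 6 > 0, so Plotkin applies.
Compute d/(2d−n) = 23/6 ≈ 3.8333.
⌊d/(2d−n)⌋ = 3.
Plotkin bound: M ≤ 2·3 = 6.
Given |C| = 5, check: satisfied.
This |C| is below the Plotkin bound.


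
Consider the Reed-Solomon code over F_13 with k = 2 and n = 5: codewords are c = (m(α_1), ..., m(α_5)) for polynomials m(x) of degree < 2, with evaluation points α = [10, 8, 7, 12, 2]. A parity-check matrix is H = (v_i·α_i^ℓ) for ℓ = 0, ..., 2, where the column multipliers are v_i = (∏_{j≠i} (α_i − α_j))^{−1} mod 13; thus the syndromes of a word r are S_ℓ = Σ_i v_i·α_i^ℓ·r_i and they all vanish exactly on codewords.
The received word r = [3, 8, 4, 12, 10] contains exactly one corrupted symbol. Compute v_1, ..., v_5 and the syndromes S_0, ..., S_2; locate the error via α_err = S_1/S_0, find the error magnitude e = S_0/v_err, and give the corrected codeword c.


S = (4, 9, 4), error at position 4, error magnitude e = 1, c = [3, 8, 4, 11, 10].

Step 1: column multipliers v_i = (∏_{j≠i}(α_i − α_j))^{−1} mod 13.
  i = 1 (α = 10): (10−8)(10−7)(10−12)(10−2) = 2·3·(−2)·8 = −96 ≡ 8, so v_1 = 8^{−1} = 5 (mod 13).
  i = 2 (α = 8): (8−10)(8−7)(8−12)(8−2) = (−2)·1·(−4)·6 = 48 ≡ 9, so v_2 = 9^{−1} = 3 (mod 13).
  i = 3 (α = 7): (7−10)(7−8)(7−12)(7−2) = (−3)·(−1)·(−5)·5 = −75 ≡ 3, so v_3 = 3^{−1} = 9 (mod 13).
  i = 4 (α = 12): (12−10)(12−8)(12−7)(12−2) = 2·4·5·10 = 400 ≡ 10, so v_4 = 10^{−1} = 4 (mod 13).
  i = 5 (α = 2): (2−10)(2−8)(2−7)(2−12) = (−8)·(−6)·(−5)·(−10) = 2400 ≡ 8, so v_5 = 8^{−1} = 5 (mod 13).
  v = [5, 3, 9, 4, 5].
Step 2: syndromes of r = [3, 8, 4, 12, 10] (all sums mod 13).
  S_0 = Σ v_i r_i = 5·3 + 3·8 + 9·4 + 4·12 + 5·10 = 173 ≡ 4.
  S_1 = Σ v_i α_i r_i = 5·10·3 + 3·8·8 + 9·7·4 + 4·12·12 + 5·2·10 = 1270 ≡ 9.
  α_i^2 mod 13 = [9, 12, 10, 1, 4].
  S_2 = Σ v_i α_i^2 r_i = 5·9·3 + 3·12·8 + 9·10·4 + 4·1·12 + 5·4·10 = 1031 ≡ 4.
  S = (4, 9, 4) ≠ 0, so r is not a codeword (an error is present).
Step 3: locate the error. For a single error e at position i, S_ℓ = v_i·e·α_i^ℓ, so α_err = S_1/S_0.
  S_0^{−1} = 4^{−1} = 10 (mod 13), so α_err = 9·10 = 90 ≡ 12 = α_4. Error position i = 4.
  Consistency check: S_2/S_1 = 4·3 = 12 ≡ 12 = α_err ✓ (single-error assumption holds).
Step 4: error magnitude e = S_0/v_4 = S_0·∏_{j≠4}(α_4 − α_j) = 4·10 = 40 ≡ 1 (mod 13).
Step 5: correct position 4: c_4 = r_4 − e = 12 − 1 ≡ 11 (mod 13). Hence c = [3, 8, 4, 11, 10].
  Check: interpolating c through the α_i gives m(x) = 2 + 4·x (degree < 2) with m(α_i) = c_i for every i, so c is indeed a codeword.


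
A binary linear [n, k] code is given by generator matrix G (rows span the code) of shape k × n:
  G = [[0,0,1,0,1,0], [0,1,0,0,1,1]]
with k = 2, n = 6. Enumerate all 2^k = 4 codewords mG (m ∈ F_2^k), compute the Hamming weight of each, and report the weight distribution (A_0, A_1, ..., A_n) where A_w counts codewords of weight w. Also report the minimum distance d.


Weight distribution: A_0 = 1, A_2 = 1, A_3 = 2. Minimum distance d = 2.

Enumerate all 2^2 = 4 messages m ∈ F_2^2.
For each, compute codeword c = mG in F_2^6, then tally its weight.
  m = 00 → c = 000000, weight = 0.
  m = 10 → c = 001010, weight = 2.
  m = 01 → c = 010011, weight = 3.
  m = 11 → c = 011001, weight = 3.
Tally weights:
  weight 0: 1 codewords.
  weight 2: 1 codewords.
  weight 3: 2 codewords.
Minimum distance d = smallest w > 0 with A_w > 0 = 2.
Sanity: Σ A_w = 4 = 2^2 = 4 ✓.


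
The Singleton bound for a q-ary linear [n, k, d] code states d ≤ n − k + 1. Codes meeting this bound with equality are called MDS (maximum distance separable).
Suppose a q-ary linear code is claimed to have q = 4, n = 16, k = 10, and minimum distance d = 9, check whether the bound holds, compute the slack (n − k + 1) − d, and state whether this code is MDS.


Singleton RHS = n − k + 1 = 7, slack = -2, bound violated (no such code; not MDS).

Singleton bound: d ≤ n − k + 1.
Here n = 16, k = 10, so n − k + 1 = 7.
Given d = 9, check d ≤ 7: NO.
Slack = (n − k + 1) − d = -2.
The slack is negative: d = 9 exceeds n − k + 1 = 7 by 2, so the Singleton bound is violated and no linear [16, 10, 9]_4 code can exist. In particular it is not MDS (MDS requires d = n − k + 1 exactly).
Description: the claimed parameters are [16, 10, 9]_4; such a code would be impossible (violates the Singleton bound).


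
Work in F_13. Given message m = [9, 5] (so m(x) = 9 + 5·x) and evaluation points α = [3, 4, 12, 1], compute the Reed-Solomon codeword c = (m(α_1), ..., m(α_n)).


c = [11, 3, 4, 1]

Message polynomial: m(x) = 9 + 5·x (mod 13).
For each evaluation point α_i, compute m(α_i) mod 13:
  α_1 = 3: Horner steps 5 → 11, so m(3) = 11.
  α_2 = 4: Horner steps 5 → 3, so m(4) = 3.
  α_3 = 12: Horner steps 5 → 4, so m(12) = 4.
  α_4 = 1: Horner steps 5 → 1, so m(1) = 1.
Codeword c = [11, 3, 4, 1] ∈ F_13^4.


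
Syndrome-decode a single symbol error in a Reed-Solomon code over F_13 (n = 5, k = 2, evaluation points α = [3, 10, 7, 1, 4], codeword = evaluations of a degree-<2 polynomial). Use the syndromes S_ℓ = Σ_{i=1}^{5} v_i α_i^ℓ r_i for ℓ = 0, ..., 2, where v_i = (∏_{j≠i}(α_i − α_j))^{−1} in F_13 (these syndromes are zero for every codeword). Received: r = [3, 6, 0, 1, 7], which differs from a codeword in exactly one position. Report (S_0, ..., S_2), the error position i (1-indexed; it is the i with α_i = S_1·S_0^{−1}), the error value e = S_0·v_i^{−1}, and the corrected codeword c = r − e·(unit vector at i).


S = (7, 8, 11), error at position 1, error magnitude e = 11, c = [5, 6, 0, 1, 7].

Step 1: column multipliers v_i = (∏_{j≠i}(α_i − α_j))^{−1} mod 13.
  i = 1 (α = 3): (3−10)(3−7)(3−1)(3−4) = (−7)·(−4)·2·(−1) = −56 ≡ 9, so v_1 = 9^{−1} = 3 (mod 13).
  i = 2 (α = 10): (10−3)(10−7)(10−1)(10−4) = 7·3·9·6 = 1134 ≡ 3, so v_2 = 3^{−1} = 9 (mod 13).
  i = 3 (α = 7): (7−3)(7−10)(7−1)(7−4) = 4·(−3)·6·3 = −216 ≡ 5, so v_3 = 5^{−1} = 8 (mod 13).
  i = 4 (α = 1): (1−3)(1−10)(1−7)(1−4) = (−2)·(−9)·(−6)·(−3) = 324 ≡ 12, so v_4 = 12^{−1} = 12 (mod 13).
  i = 5 (α = 4): (4−3)(4−10)(4−7)(4−1) = 1·(−6)·(−3)·3 = 54 ≡ 2, so v_5 = 2^{−1} = 7 (mod 13).
  v = [3, 9, 8, 12, 7].
Step 2: syndromes of r = [3, 6, 0, 1, 7] (all sums mod 13).
  S_0 = Σ v_i r_i = 3·3 + 9·6 + 8·0 + 12·1 + 7·7 = 124 ≡ 7.
  S_1 = Σ v_i α_i r_i = 3·3·3 + 9·10·6 + 8·7·0 + 12·1·1 + 7·4·7 = 775 ≡ 8.
  α_i^2 mod 13 = [9, 9, 10, 1, 3].
  S_2 = Σ v_i α_i^2 r_i = 3·9·3 + 9·9·6 + 8·10·0 + 12·1·1 + 7·3·7 = 726 ≡ 11.
  S = (7, 8, 11) ≠ 0, so r is not a codeword (an error is present).
Step 3: locate the error. For a single error e at position i, S_ℓ = v_i·e·α_i^ℓ, so α_err = S_1/S_0.
  S_0^{−1} = 7^{−1} = 2 (mod 13), so α_err = 8·2 = 16 ≡ 3 = α_1. Error position i = 1.
  Consistency check: S_2/S_1 = 11·5 = 55 ≡ 3 = α_err ✓ (single-error assumption holds).
Step 4: error magnitude e = S_0/v_1 = S_0·∏_{j≠1}(α_1 − α_j) = 7·9 = 63 ≡ 11 (mod 13).
Step 5: correct position 1: c_1 = r_1 − e = 3 − 11 ≡ 5 (mod 13). Hence c = [5, 6, 0, 1, 7].
  Check: interpolating c through the α_i gives m(x) = 12 + 2·x (degree < 2) with m(α_i) = c_i for every i, so c is indeed a codeword.


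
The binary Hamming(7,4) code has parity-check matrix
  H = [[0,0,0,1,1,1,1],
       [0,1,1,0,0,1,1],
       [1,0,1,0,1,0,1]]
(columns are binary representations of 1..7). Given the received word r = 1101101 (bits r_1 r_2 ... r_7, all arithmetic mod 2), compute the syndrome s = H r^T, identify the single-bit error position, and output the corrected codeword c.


s = (1, 0, 1)^T, error position = 5, corrected codeword c = 1101001

Compute s = H r^T mod 2 one row at a time:
  s_1 = 1 + 1 + 0 + 1 = 3 ≡ 1 (mod 2).
  s_2 = 1 + 0 + 0 + 1 = 2 ≡ 0 (mod 2).
  s_3 = 1 + 0 + 1 + 1 = 3 ≡ 1 (mod 2).
s = (1, 0, 1)^T — this equals column 5 of H (binary 101), so error is at position 5.
Correct: flip bit 5 of r = 1101101 to get c = 1101001.


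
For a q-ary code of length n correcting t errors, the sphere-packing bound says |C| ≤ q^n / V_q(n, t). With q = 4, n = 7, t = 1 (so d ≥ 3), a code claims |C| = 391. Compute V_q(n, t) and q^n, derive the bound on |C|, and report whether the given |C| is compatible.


V_q(n, t) = 22, q^n = 16384, Hamming bound = 744, |C| = 391 ≤ bound (satisfied).

Step 1: Compute V_q(n, t) = Σ_{j=0}^1 C(n, j) (q−1)^j.
  j = 0: C(7,0)·(3)^0 = 1·1 = 1.
  j = 1: C(7,1)·(3)^1 = 7·3 = 21.
  V_q(n, t) = 1 + 21 = 22.
Step 2: q^n = 4^7 = 16384.
Step 3: Hamming bound ⌊q^n / V_q(n,t)⌋ = ⌊16384/22⌋ = 744.
Step 4: Compare |C| = 391 to 744: satisfied.
The claimed |C| lies below the Hamming bound.


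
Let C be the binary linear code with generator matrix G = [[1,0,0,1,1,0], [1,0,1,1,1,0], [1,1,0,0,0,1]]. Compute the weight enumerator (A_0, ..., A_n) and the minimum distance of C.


Weight distribution: A_0 = 1, A_1 = 1, A_3 = 2, A_4 = 3, A_5 = 1. Minimum distance d = 1.

Enumerate all 2^3 = 8 messages m ∈ F_2^3.
For each, compute codeword c = mG in F_2^6, then tally its weight.
  m = 000 → c = 000000, weight = 0.
  m = 100 → c = 100110, weight = 3.
  m = 010 → c = 101110, weight = 4.
  m = 110 → c = 001000, weight = 1.
  m = 001 → c = 110001, weight = 3.
  m = 101 → c = 010111, weight = 4.
  m = 011 → c = 011111, weight = 5.
  m = 111 → c = 111001, weight = 4.
Tally weights:
  weight 0: 1 codewords.
  weight 1: 1 codewords.
  weight 3: 2 codewords.
  weight 4: 3 codewords.
  weight 5: 1 codewords.
Minimum distance d = smallest w > 0 with A_w > 0 = 1.
Sanity: Σ A_w = 8 = 2^3 = 8 ✓.


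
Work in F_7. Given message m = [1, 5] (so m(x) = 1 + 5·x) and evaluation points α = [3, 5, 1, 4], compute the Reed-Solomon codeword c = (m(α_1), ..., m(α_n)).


c = [2, 5, 6, 0]

Message polynomial: m(x) = 1 + 5·x (mod 7).
For each evaluation point α_i, compute m(α_i) mod 7:
  α_1 = 3: Horner steps 5 → 2, so m(3) = 2.
  α_2 = 5: Horner steps 5 → 5, so m(5) = 5.
  α_3 = 1: Horner steps 5 → 6, so m(1) = 6.
  α_4 = 4: Horner steps 5 → 0, so m(4) = 0.
Codeword c = [2, 5, 6, 0] ∈ F_7^4.


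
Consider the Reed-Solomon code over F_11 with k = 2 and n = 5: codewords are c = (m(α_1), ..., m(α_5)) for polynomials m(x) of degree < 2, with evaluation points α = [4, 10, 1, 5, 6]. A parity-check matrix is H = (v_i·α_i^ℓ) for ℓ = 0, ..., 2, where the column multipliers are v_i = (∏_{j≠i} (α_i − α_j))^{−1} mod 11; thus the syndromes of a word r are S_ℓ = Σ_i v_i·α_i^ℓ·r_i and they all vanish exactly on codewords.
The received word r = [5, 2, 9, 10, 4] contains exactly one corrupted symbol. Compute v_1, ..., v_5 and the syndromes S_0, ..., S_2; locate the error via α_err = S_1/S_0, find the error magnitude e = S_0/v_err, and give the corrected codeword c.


S = (8, 8, 8), error at position 3, error magnitude e = 8, c = [5, 2, 1, 10, 4].

Step 1: column multipliers v_i = (∏_{j≠i}(α_i − α_j))^{−1} mod 11.
  i = 1 (α = 4): (4−10)(4−1)(4−5)(4−6) = (−6)·3·(−1)·(−2) = −36 ≡ 8, so v_1 = 8^{−1} = 7 (mod 11).
  i = 2 (α = 10): (10−4)(10−1)(10−5)(10−6) = 6·9·5·4 = 1080 ≡ 2, so v_2 = 2^{−1} = 6 (mod 11).
  i = 3 (α = 1): (1−4)(1−10)(1−5)(1−6) = (−3)·(−9)·(−4)·(−5) = 540 ≡ 1, so v_3 = 1^{−1} = 1 (mod 11).
  i = 4 (α = 5): (5−4)(5−10)(5−1)(5−6) = 1·(−5)·4·(−1) = 20 ≡ 9, so v_4 = 9^{−1} = 5 (mod 11).
  i = 5 (α = 6): (6−4)(6−10)(6−1)(6−5) = 2·(−4)·5·1 = −40 ≡ 4, so v_5 = 4^{−1} = 3 (mod 11).
  v = [7, 6, 1, 5, 3].
Step 2: syndromes of r = [5, 2, 9, 10, 4] (all sums mod 11).
  S_0 = Σ v_i r_i = 7·5 + 6·2 + 1·9 + 5·10 + 3·4 = 118 ≡ 8.
  S_1 = Σ v_i α_i r_i = 7·4·5 + 6·10·2 + 1·1·9 + 5·5·10 + 3·6·4 = 591 ≡ 8.
  α_i^2 mod 11 = [5, 1, 1, 3, 3].
  S_2 = Σ v_i α_i^2 r_i = 7·5·5 + 6·1·2 + 1·1·9 + 5·3·10 + 3·3·4 = 382 ≡ 8.
  S = (8, 8, 8) ≠ 0, so r is not a codeword (an error is present).
Step 3: locate the error. For a single error e at position i, S_ℓ = v_i·e·α_i^ℓ, so α_err = S_1/S_0.
  S_0^{−1} = 8^{−1} = 7 (mod 11), so α_err = 8·7 = 56 ≡ 1 = α_3. Error position i = 3.
  Consistency check: S_2/S_1 = 8·7 = 56 ≡ 1 = α_err ✓ (single-error assumption holds).
Step 4: error magnitude e = S_0/v_3 = S_0·∏_{j≠3}(α_3 − α_j) = 8·1 = 8 ≡ 8 (mod 11).
Step 5: correct position 3: c_3 = r_3 − e = 9 − 8 ≡ 1 (mod 11). Hence c = [5, 2, 1, 10, 4].
  Check: interpolating c through the α_i gives m(x) = 7 + 5·x (degree < 2) with m(α_i) = c_i for every i, so c is indeed a codeword.


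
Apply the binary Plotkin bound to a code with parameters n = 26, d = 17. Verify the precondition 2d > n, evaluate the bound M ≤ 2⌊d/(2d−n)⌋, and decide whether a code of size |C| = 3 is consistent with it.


Plotkin bound M ≤ 4; given |C| = 3 ≤ bound (satisfied).

Check applicability: 2d = 34, n = 26.
2d − n = 8 > 0, so Plotkin applies.
Compute d/(2d−n) = 17/8 ≈ 2.1250.
⌊d/(2d−n)⌋ = 2.
Plotkin bound: M ≤ 2·2 = 4.
Given |C| = 3, check: satisfied.
This |C| is below the Plotkin bound.


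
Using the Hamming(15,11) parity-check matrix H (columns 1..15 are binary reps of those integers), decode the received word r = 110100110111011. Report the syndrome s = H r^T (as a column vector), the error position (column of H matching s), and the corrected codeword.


s = (0, 1, 0, 0)^T, error position = 4, corrected codeword c = 110000110111011

Compute s = H r^T mod 2 one row at a time:
  s_1 = 1 + 0 + 1 + 1 + 1 + 0 + 1 + 1 = 6 ≡ 0 (mod 2).
  s_2 = 1 + 0 + 0 + 1 + 1 + 0 + 1 + 1 = 5 ≡ 1 (mod 2).
  s_3 = 1 + 0 + 0 + 1 + 1 + 1 + 1 + 1 = 6 ≡ 0 (mod 2).
  s_4 = 1 + 0 + 0 + 1 + 0 + 1 + 0 + 1 = 4 ≡ 0 (mod 2).
s = (0, 1, 0, 0)^T — this equals column 4 of H (binary 0100), so error is at position 4.
Correct: flip bit 4 of r = 110100110111011 to get c = 110000110111011.


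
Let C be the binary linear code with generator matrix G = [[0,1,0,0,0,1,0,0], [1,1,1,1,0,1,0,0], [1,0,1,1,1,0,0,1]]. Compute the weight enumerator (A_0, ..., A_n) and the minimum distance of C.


Weight distribution: A_0 = 1, A_2 = 2, A_3 = 1, A_4 = 1, A_5 = 2, A_7 = 1. Minimum distance d = 2.

Enumerate all 2^3 = 8 messages m ∈ F_2^3.
For each, compute codeword c = mG in F_2^8, then tally its weight.
  m = 000 → c = 00000000, weight = 0.
  m = 100 → c = 01000100, weight = 2.
  m = 010 → c = 11110100, weight = 5.
  m = 110 → c = 10110000, weight = 3.
  m = 001 → c = 10111001, weight = 5.
  m = 101 → c = 11111101, weight = 7.
  m = 011 → c = 01001101, weight = 4.
  m = 111 → c = 00001001, weight = 2.
Tally weights:
  weight 0: 1 codewords.
  weight 2: 2 codewords.
  weight 3: 1 codewords.
  weight 4: 1 codewords.
  weight 5: 2 codewords.
  weight 7: 1 codewords.
Minimum distance d = smallest w > 0 with A_w > 0 = 2.
Sanity: Σ A_w = 8 = 2^3 = 8 ✓.


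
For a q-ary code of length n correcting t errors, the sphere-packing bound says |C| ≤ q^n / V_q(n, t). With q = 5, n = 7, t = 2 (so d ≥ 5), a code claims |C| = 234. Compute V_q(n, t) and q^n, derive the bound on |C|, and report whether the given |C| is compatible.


V_q(n, t) = 365, q^n = 78125, Hamming bound = 214, |C| = 234 > bound (violated).

Step 1: Compute V_q(n, t) = Σ_{j=0}^2 C(n, j) (q−1)^j.
  j = 0: C(7,0)·(4)^0 = 1·1 = 1.
  j = 1: C(7,1)·(4)^1 = 7·4 = 28.
  j = 2: C(7,2)·(4)^2 = 21·16 = 336.
  V_q(n, t) = 1 + 28 + 336 = 365.
Step 2: q^n = 5^7 = 78125.
Step 3: Hamming bound ⌊q^n / V_q(n,t)⌋ = ⌊78125/365⌋ = 214.
Step 4: Compare |C| = 234 to 214: violated.
The claimed |C| lies above the Hamming bound, so no 5-ary code of length 7 with d ≥ 5 can have 234 codewords.


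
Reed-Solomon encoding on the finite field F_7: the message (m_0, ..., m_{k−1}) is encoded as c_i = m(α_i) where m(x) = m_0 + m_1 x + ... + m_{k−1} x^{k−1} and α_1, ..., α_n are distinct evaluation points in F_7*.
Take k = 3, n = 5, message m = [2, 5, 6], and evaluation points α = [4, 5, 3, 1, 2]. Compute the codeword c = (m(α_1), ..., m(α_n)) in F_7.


c = [6, 2, 1, 6, 1]

Message polynomial: m(x) = 2 + 5·x + 6·x^2 (mod 7).
For each evaluation point α_i, compute m(α_i) mod 7:
  α_1 = 4: Horner steps 6 → 1 → 6, so m(4) = 6.
  α_2 = 5: Horner steps 6 → 0 → 2, so m(5) = 2.
  α_3 = 3: Horner steps 6 → 2 → 1, so m(3) = 1.
  α_4 = 1: Horner steps 6 → 4 → 6, so m(1) = 6.
  α_5 = 2: Horner steps 6 → 3 → 1, so m(2) = 1.
Codeword c = [6, 2, 1, 6, 1] ∈ F_7^5.


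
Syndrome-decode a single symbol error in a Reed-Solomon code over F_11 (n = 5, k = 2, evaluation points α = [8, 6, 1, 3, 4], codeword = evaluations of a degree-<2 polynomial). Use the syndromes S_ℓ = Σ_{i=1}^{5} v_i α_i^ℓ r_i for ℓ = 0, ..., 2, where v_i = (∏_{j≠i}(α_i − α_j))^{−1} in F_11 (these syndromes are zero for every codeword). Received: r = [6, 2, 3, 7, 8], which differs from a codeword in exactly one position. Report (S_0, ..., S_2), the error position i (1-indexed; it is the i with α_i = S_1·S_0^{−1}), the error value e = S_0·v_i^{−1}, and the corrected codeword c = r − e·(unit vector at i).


S = (5, 9, 3), error at position 5, error magnitude e = 10, c = [6, 2, 3, 7, 9].

Step 1: column multipliers v_i = (∏_{j≠i}(α_i − α_j))^{−1} mod 11.
  i = 1 (α = 8): (8−6)(8−1)(8−3)(8−4) = 2·7·5·4 = 280 ≡ 5, so v_1 = 5^{−1} = 9 (mod 11).
  i = 2 (α = 6): (6−8)(6−1)(6−3)(6−4) = (−2)·5·3·2 = −60 ≡ 6, so v_2 = 6^{−1} = 2 (mod 11).
  i = 3 (α = 1): (1−8)(1−6)(1−3)(1−4) = (−7)·(−5)·(−2)·(−3) = 210 ≡ 1, so v_3 = 1^{−1} = 1 (mod 11).
  i = 4 (α = 3): (3−8)(3−6)(3−1)(3−4) = (−5)·(−3)·2·(−1) = −30 ≡ 3, so v_4 = 3^{−1} = 4 (mod 11).
  i = 5 (α = 4): (4−8)(4−6)(4−1)(4−3) = (−4)·(−2)·3·1 = 24 ≡ 2, so v_5 = 2^{−1} = 6 (mod 11).
  v = [9, 2, 1, 4, 6].
Step 2: syndromes of r = [6, 2, 3, 7, 8] (all sums mod 11).
  S_0 = Σ v_i r_i = 9·6 + 2·2 + 1·3 + 4·7 + 6·8 = 137 ≡ 5.
  S_1 = Σ v_i α_i r_i = 9·8·6 + 2·6·2 + 1·1·3 + 4·3·7 + 6·4·8 = 735 ≡ 9.
  α_i^2 mod 11 = [9, 3, 1, 9, 5].
  S_2 = Σ v_i α_i^2 r_i = 9·9·6 + 2·3·2 + 1·1·3 + 4·9·7 + 6·5·8 = 993 ≡ 3.
  S = (5, 9, 3) ≠ 0, so r is not a codeword (an error is present).
Step 3: locate the error. For a single error e at position i, S_ℓ = v_i·e·α_i^ℓ, so α_err = S_1/S_0.
  S_0^{−1} = 5^{−1} = 9 (mod 11), so α_err = 9·9 = 81 ≡ 4 = α_5. Error position i = 5.
  Consistency check: S_2/S_1 = 3·5 = 15 ≡ 4 = α_err ✓ (single-error assumption holds).
Step 4: error magnitude e = S_0/v_5 = S_0·∏_{j≠5}(α_5 − α_j) = 5·2 = 10 ≡ 10 (mod 11).
Step 5: correct position 5: c_5 = r_5 − e = 8 − 10 ≡ 9 (mod 11). Hence c = [6, 2, 3, 7, 9].
  Check: interpolating c through the α_i gives m(x) = 1 + 2·x (degree < 2) with m(α_i) = c_i for every i, so c is indeed a codeword.


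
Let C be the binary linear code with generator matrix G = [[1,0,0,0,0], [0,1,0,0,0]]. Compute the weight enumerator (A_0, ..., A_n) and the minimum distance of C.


Weight distribution: A_0 = 1, A_1 = 2, A_2 = 1. Minimum distance d = 1.

Enumerate all 2^2 = 4 messages m ∈ F_2^2.
For each, compute codeword c = mG in F_2^5, then tally its weight.
  m = 00 → c = 00000, weight = 0.
  m = 10 → c = 10000, weight = 1.
  m = 01 → c = 01000, weight = 1.
  m = 11 → c = 11000, weight = 2.
Tally weights:
  weight 0: 1 codewords.
  weight 1: 2 codewords.
  weight 2: 1 codewords.
Minimum distance d = smallest w > 0 with A_w > 0 = 1.
Sanity: Σ A_w = 4 = 2^2 = 4 ✓.


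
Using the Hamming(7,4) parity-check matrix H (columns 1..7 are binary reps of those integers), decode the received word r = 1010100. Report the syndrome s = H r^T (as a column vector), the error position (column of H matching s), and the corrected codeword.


s = (1, 1, 1)^T, error position = 7, corrected codeword c = 1010101

Compute s = H r^T mod 2 one row at a time:
  s_1 = 0 + 1 + 0 + 0 = 1 ≡ 1 (mod 2).
  s_2 = 0 + 1 + 0 + 0 = 1 ≡ 1 (mod 2).
  s_3 = 1 + 1 + 1 + 0 = 3 ≡ 1 (mod 2).
s = (1, 1, 1)^T — this equals column 7 of H (binary 111), so error is at position 7.
Correct: flip bit 7 of r = 1010100 to get c = 1010101.
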